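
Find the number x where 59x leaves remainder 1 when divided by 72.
11

gcd(59, 72) = 1, so the inverse exists.
Extended Euclidean algorithm on (72, 59):
72 = 1 × 59 + 13  ⟹  13 = (1)·72 + (-1)·59
59 = 4 × 13 + 7  ⟹  7 = (-4)·72 + (5)·59
13 = 1 × 7 + 6  ⟹  6 = (5)·72 + (-6)·59
7 = 1 × 6 + 1  ⟹  1 = (-9)·72 + (11)·59
So (11)·59 ≡ 1 (mod 72), i.e. 59^(-1) ≡ 11 (mod 72).
Check: 59 × 11 = 649 ≡ 1 (mod 72)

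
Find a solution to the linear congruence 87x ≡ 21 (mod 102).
x ≡ 19 (mod 34)

gcd(87, 102) = 3, which divides 21, so solutions exist.
Divide through by 3: 29x ≡ 7 (mod 34).
Find 29^(-1) mod 34 by the extended Euclidean algorithm:
34 = 1 × 29 + 5  ⟹  5 = (1)·34 + (-1)·29
29 = 5 × 5 + 4  ⟹  4 = (-5)·34 + (6)·29
5 = 1 × 4 + 1  ⟹  1 = (6)·34 + (-7)·29
So (-7)·29 ≡ 1 (mod 34), i.e. 29^(-1) ≡ -7 ≡ 27 (mod 34).
x ≡ 27 × 7 = 189 ≡ 19 (mod 34).
Check: 87 × 19 = 1653 ≡ 21 (mod 102).
x ≡ 19 (mod 34), giving 3 solutions mod 102.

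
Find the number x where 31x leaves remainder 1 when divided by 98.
19

gcd(31, 98) = 1, so the inverse exists.
Extended Euclidean algorithm on (98, 31):
98 = 3 × 31 + 5  ⟹  5 = (1)·98 + (-3)·31
31 = 6 × 5 + 1  ⟹  1 = (-6)·98 + (19)·31
So (19)·31 ≡ 1 (mod 98), i.e. 31^(-1) ≡ 19 (mod 98).
Check: 31 × 19 = 589 ≡ 1 (mod 98)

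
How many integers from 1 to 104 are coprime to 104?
48

104 = 2^3 × 13
φ(n) = n × ∏(1 - 1/p) for each prime p dividing n
φ(104) = 104 × (1 - 1/2) × (1 - 1/13) = 48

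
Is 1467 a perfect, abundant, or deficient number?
deficient

Proper divisors of 1467: sum = 1 + 3 + 9 + 163 + 489 = 665
Since 665 < 1467, 1467 is deficient.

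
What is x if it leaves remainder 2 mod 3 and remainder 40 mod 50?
140

Using Chinese Remainder Theorem:
M = 3 × 50 = 150
M1 = 50, M2 = 3
y1 = 50^(-1) mod 3 = 2
y2 = 3^(-1) mod 50 = 17
x = (2×50×2 + 40×3×17) mod 150 = 140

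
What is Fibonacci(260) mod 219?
192

Matrix identity: Q^n = [[F_(n+1), F_n], [F_n, F_(n-1)]] with Q = [[1,1],[1,0]].
n = 260 = 100000100₂. Square-and-multiply, entries mod 219:
Q^1 = [[1,1],[1,0]]
Q^2 = (Q^1)² = [[2,1],[1,1]]
Q^4 = (Q^2)² = [[5,3],[3,2]]
Q^8 = (Q^4)² = [[34,21],[21,13]]
Q^16 = (Q^8)² = [[64,111],[111,172]]
Q^32 = (Q^16)² = [[211,135],[135,76]]
Q^65 = (Q^32)²·Q = [[94,112],[112,201]]
Q^130 = (Q^65)² = [[137,190],[190,166]]
Q^260 = (Q^130)² = [[119,192],[192,146]]
F_260 mod 219 = Q^260[0][1] = 192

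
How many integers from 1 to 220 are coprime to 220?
80

220 = 2^2 × 5 × 11
φ(n) = n × ∏(1 - 1/p) for each prime p dividing n
φ(220) = 220 × (1 - 1/2) × (1 - 1/5) × (1 - 1/11) = 80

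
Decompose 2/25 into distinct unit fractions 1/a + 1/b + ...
1/13 + 1/325

Greedy algorithm:
2/25: ceiling(25/2) = 13, use 1/13
1/325: ceiling(325/1) = 325, use 1/325
Result: 2/25 = 1/13 + 1/325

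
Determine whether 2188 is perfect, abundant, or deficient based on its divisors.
deficient

Proper divisors of 2188: sum = 1 + 2 + 4 + 547 + 1094 = 1648
Since 1648 < 2188, 2188 is deficient.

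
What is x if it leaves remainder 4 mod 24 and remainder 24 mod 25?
124

Using Chinese Remainder Theorem:
M = 24 × 25 = 600
M1 = 25, M2 = 24
y1 = 25^(-1) mod 24 = 1
y2 = 24^(-1) mod 25 = 24
x = (4×25×1 + 24×24×24) mod 600 = 124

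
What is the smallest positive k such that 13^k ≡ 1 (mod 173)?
86

173 is prime, so ord(13) divides φ(173) = 172.
Divisors of 172: 1, 2, 4, 43, 86, 172.
Repeated squaring: 13^1 ≡ 13, 13^2 ≡ 169, 13^4 ≡ 16, 13^8 ≡ 83, 13^16 ≡ 142, 13^32 ≡ 96, 13^64 ≡ 47, 13^128 ≡ 133 (mod 173).
Test 13^d mod 173 for each divisor d in increasing order:
13^1 ≡ 13
13^2 ≡ 169
13^4 ≡ 16
13^43 = 13^32·13^8·13^2·13^1 ≡ 172
13^86 = 13^64·13^16·13^4·13^2 ≡ 1  ← first divisor giving 1
The order is 86.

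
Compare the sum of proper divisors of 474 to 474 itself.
abundant

Proper divisors of 474: sum = 1 + 2 + 3 + 6 + 79 + 158 + 237 = 486
Since 486 > 474, 474 is abundant.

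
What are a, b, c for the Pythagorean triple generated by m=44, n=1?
(1935, 88, 1937)

Euclid's formula: a = m² - n², b = 2mn, c = m² + n²
m = 44, n = 1
a = 44² - 1² = 1936 - 1 = 1935
b = 2 × 44 × 1 = 88
c = 44² + 1² = 1936 + 1 = 1937
Verification: 1935² + 88² = 3744225 + 7744 = 3751969 = 1937² ✓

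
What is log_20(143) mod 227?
59

Baby-step giant-step with step n = ⌈√227⌉ = 16.
Baby steps 20^j mod 227 (j:value) for j=0..15: 0:1, 1:20, 2:173, 3:55, 4:192, 5:208, 6:74, 7:118, 8:90, 9:211, 10:134, 11:183, 12:28, 13:106, 14:77, 15:178.
Giant-step multiplier: 20^(-16) ≡ 20^(226-16) = 20^210 ≡ 186 (mod 227).
Giant steps γ_i = 143·186^i mod 227: γ_0=143, γ_1=39, γ_2=217, γ_3=183 (in table at j=11).
x = i·n + j = 3·16 + 11 = 59.
Check: 20^59 ≡ 143 (mod 227).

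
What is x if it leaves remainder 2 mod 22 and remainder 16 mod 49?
310

Using Chinese Remainder Theorem:
M = 22 × 49 = 1078
M1 = 49, M2 = 22
y1 = 49^(-1) mod 22 = 9
y2 = 22^(-1) mod 49 = 29
x = (2×49×9 + 16×22×29) mod 1078 = 310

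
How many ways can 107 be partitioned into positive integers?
431149389

p(n) counts ways to write n as a sum of positive integers (order ignored).
Euler's pentagonal recurrence: p(k) = p(k-1) + p(k-2) - p(k-5) - p(k-7) + p(k-12) + p(k-15) - ... (offsets j(3j∓1)/2, signs ++--, p(0)=1, p(<0)=0).
DP table for k = 0..106: p(0)=1, p(1)=1, p(2)=2, p(3)=3, p(4)=5, p(5)=7, p(6)=11, p(7)=15, p(8)=22, p(9)=30, p(10)=42, p(11)=56, p(12)=77, p(13)=101, p(14)=135, p(15)=176, p(16)=231, p(17)=297, p(18)=385, p(19)=490, p(20)=627, p(21)=792, p(22)=1002, p(23)=1255, p(24)=1575, p(25)=1958, p(26)=2436, p(27)=3010, p(28)=3718, p(29)=4565, p(30)=5604, p(31)=6842, p(32)=8349, p(33)=10143, p(34)=12310, p(35)=14883, p(36)=17977, p(37)=21637, p(38)=26015, p(39)=31185, p(40)=37338, p(41)=44583, p(42)=53174, p(43)=63261, p(44)=75175, p(45)=89134, p(46)=105558, p(47)=124754, p(48)=147273, p(49)=173525, p(50)=204226, p(51)=239943, p(52)=281589, p(53)=329931, p(54)=386155, p(55)=451276, p(56)=526823, p(57)=614154, p(58)=715220, p(59)=831820, p(60)=966467, p(61)=1121505, p(62)=1300156, p(63)=1505499, p(64)=1741630, p(65)=2012558, p(66)=2323520, p(67)=2679689, p(68)=3087735, p(69)=3554345, p(70)=4087968, p(71)=4697205, p(72)=5392783, p(73)=6185689, p(74)=7089500, p(75)=8118264, p(76)=9289091, p(77)=10619863, p(78)=12132164, p(79)=13848650, p(80)=15796476, p(81)=18004327, p(82)=20506255, p(83)=23338469, p(84)=26543660, p(85)=30167357, p(86)=34262962, p(87)=38887673, p(88)=44108109, p(89)=49995925, p(90)=56634173, p(91)=64112359, p(92)=72533807, p(93)=82010177, p(94)=92669720, p(95)=104651419, p(96)=118114304, p(97)=133230930, p(98)=150198136, p(99)=169229875, p(100)=190569292, p(101)=214481126, p(102)=241265379, p(103)=271248950, p(104)=304801365, p(105)=342325709, p(106)=384276336.
Final step: p(107) = p(106) + p(105) - p(102) - p(100) + p(95) + p(92) - p(85) - p(81) + p(72) + p(67) - p(56) - p(50) + p(37) + p(30) - p(15) - p(7)
= 384276336 + 342325709 - 241265379 - 190569292 + 104651419 + 72533807 - 30167357 - 18004327 + 5392783 + 2679689 - 526823 - 204226 + 21637 + 5604 - 176 - 15
= 431149389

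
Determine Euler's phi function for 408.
128

408 = 2^3 × 3 × 17
φ(n) = n × ∏(1 - 1/p) for each prime p dividing n
φ(408) = 408 × (1 - 1/2) × (1 - 1/3) × (1 - 1/17) = 128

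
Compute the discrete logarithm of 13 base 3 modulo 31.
11

Baby-step giant-step with step n = ⌈√31⌉ = 6.
Baby steps 3^j mod 31 (j:value) for j=0..5: 0:1, 1:3, 2:9, 3:27, 4:19, 5:26.
Giant-step multiplier: 3^(-6) ≡ 3^(30-6) = 3^24 ≡ 2 (mod 31).
Giant steps γ_i = 13·2^i mod 31: γ_0=13, γ_1=26 (in table at j=5).
x = i·n + j = 1·6 + 5 = 11.
Check: 3^11 ≡ 13 (mod 31).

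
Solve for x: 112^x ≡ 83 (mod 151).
9

Baby-step giant-step with step n = ⌈√151⌉ = 13.
Baby steps 112^j mod 151 (j:value) for j=0..12: 0:1, 1:112, 2:11, 3:24, 4:121, 5:113, 6:123, 7:35, 8:145, 9:83, 10:85, 11:7, 12:29.
h = 83 is already in the table at j=9, so x = 9.
Check: 112^9 ≡ 83 (mod 151).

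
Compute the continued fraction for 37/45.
[0; 1, 4, 1, 1, 1, 2]

Euclidean algorithm steps:
37 = 0 × 45 + 37
45 = 1 × 37 + 8
37 = 4 × 8 + 5
8 = 1 × 5 + 3
5 = 1 × 3 + 2
3 = 1 × 2 + 1
2 = 2 × 1 + 0
Continued fraction: [0; 1, 4, 1, 1, 1, 2]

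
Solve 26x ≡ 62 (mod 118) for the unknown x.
x ≡ 16 (mod 59)

gcd(26, 118) = 2, which divides 62, so solutions exist.
Divide through by 2: 13x ≡ 31 (mod 59).
Find 13^(-1) mod 59 by the extended Euclidean algorithm:
59 = 4 × 13 + 7  ⟹  7 = (1)·59 + (-4)·13
13 = 1 × 7 + 6  ⟹  6 = (-1)·59 + (5)·13
7 = 1 × 6 + 1  ⟹  1 = (2)·59 + (-9)·13
So (-9)·13 ≡ 1 (mod 59), i.e. 13^(-1) ≡ -9 ≡ 50 (mod 59).
x ≡ 50 × 31 = 1550 ≡ 16 (mod 59).
Check: 26 × 16 = 416 ≡ 62 (mod 118).
x ≡ 16 (mod 59), giving 2 solutions mod 118.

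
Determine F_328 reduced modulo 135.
51

Matrix identity: Q^n = [[F_(n+1), F_n], [F_n, F_(n-1)]] with Q = [[1,1],[1,0]].
n = 328 = 101001000₂. Square-and-multiply, entries mod 135:
Q^1 = [[1,1],[1,0]]
Q^2 = (Q^1)² = [[2,1],[1,1]]
Q^5 = (Q^2)²·Q = [[8,5],[5,3]]
Q^10 = (Q^5)² = [[89,55],[55,34]]
Q^20 = (Q^10)² = [[11,15],[15,131]]
Q^41 = (Q^20)²·Q = [[46,76],[76,105]]
Q^82 = (Q^41)² = [[62,1],[1,61]]
Q^164 = (Q^82)² = [[65,123],[123,77]]
Q^328 = (Q^164)² = [[49,51],[51,133]]
F_328 mod 135 = Q^328[0][1] = 51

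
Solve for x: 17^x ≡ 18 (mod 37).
23

Baby-step giant-step with step n = ⌈√37⌉ = 7.
Baby steps 17^j mod 37 (j:value) for j=0..6: 0:1, 1:17, 2:30, 3:29, 4:12, 5:19, 6:27.
Giant-step multiplier: 17^(-7) ≡ 17^(36-7) = 17^29 ≡ 5 (mod 37).
Giant steps γ_i = 18·5^i mod 37: γ_0=18, γ_1=16, γ_2=6, γ_3=30 (in table at j=2).
x = i·n + j = 3·7 + 2 = 23.
Check: 17^23 ≡ 18 (mod 37).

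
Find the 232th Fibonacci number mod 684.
303

Matrix identity: Q^n = [[F_(n+1), F_n], [F_n, F_(n-1)]] with Q = [[1,1],[1,0]].
n = 232 = 11101000₂. Square-and-multiply, entries mod 684:
Q^1 = [[1,1],[1,0]]
Q^3 = (Q^1)²·Q = [[3,2],[2,1]]
Q^7 = (Q^3)²·Q = [[21,13],[13,8]]
Q^14 = (Q^7)² = [[610,377],[377,233]]
Q^29 = (Q^14)²·Q = [[296,545],[545,435]]
Q^58 = (Q^29)² = [[233,307],[307,610]]
Q^116 = (Q^58)² = [[110,249],[249,545]]
Q^232 = (Q^116)² = [[229,303],[303,610]]
F_232 mod 684 = Q^232[0][1] = 303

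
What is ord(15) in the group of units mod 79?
26

79 is prime, so ord(15) divides φ(79) = 78.
Divisors of 78: 1, 2, 3, 6, 13, 26, 39, 78.
Repeated squaring: 15^1 ≡ 15, 15^2 ≡ 67, 15^4 ≡ 65, 15^8 ≡ 38, 15^16 ≡ 22, 15^32 ≡ 10, 15^64 ≡ 21 (mod 79).
Test 15^d mod 79 for each divisor d in increasing order:
15^1 ≡ 15
15^2 ≡ 67
15^3 = 15^2·15^1 ≡ 57
15^6 = 15^4·15^2 ≡ 10
15^13 = 15^8·15^4·15^1 ≡ 78
15^26 = 15^16·15^8·15^2 ≡ 1  ← first divisor giving 1
The order is 26.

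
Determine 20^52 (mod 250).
0

Repeated squaring. Binary of 52 = 110100.
20^1 ≡ 20 (mod 250); 20^2 ≡ 150 (mod 250); 20^4 ≡ 0 (mod 250); 20^8 ≡ 0 (mod 250); 20^16 ≡ 0 (mod 250); 20^32 ≡ 0 (mod 250)
20^52 = 20^4 × 20^16 × 20^32 ≡ 0 (mod 250)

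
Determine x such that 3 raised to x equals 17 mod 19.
16

Baby-step giant-step with step n = ⌈√19⌉ = 5.
Baby steps 3^j mod 19 (j:value) for j=0..4: 0:1, 1:3, 2:9, 3:8, 4:5.
Giant-step multiplier: 3^(-5) ≡ 3^(18-5) = 3^13 ≡ 14 (mod 19).
Giant steps γ_i = 17·14^i mod 19: γ_0=17, γ_1=10, γ_2=7, γ_3=3 (in table at j=1).
x = i·n + j = 3·5 + 1 = 16.
Check: 3^16 ≡ 17 (mod 19).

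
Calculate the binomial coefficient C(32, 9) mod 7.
3

Using Lucas' theorem:
Write n=32 and k=9 in base 7:
n in base 7: [4, 4]
k in base 7: [1, 2]
C(32,9) mod 7 = ∏ C(n_i, k_i) mod 7
Digit binomials (mod 7): C(4,1) = 4; C(4,2) = 6
Product: 4 × 6 = 24 ≡ 3 (mod 7)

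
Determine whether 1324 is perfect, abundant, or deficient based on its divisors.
deficient

Proper divisors of 1324: sum = 1 + 2 + 4 + 331 + 662 = 1000
Since 1000 < 1324, 1324 is deficient.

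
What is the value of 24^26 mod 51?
36

Repeated squaring. Binary of 26 = 11010.
24^1 ≡ 24 (mod 51); 24^2 ≡ 15 (mod 51); 24^4 ≡ 21 (mod 51); 24^8 ≡ 33 (mod 51); 24^16 ≡ 18 (mod 51)
24^26 = 24^2 × 24^8 × 24^16 ≡ 36 (mod 51)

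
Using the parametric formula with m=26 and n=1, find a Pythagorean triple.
(675, 52, 677)

Euclid's formula: a = m² - n², b = 2mn, c = m² + n²
m = 26, n = 1
a = 26² - 1² = 676 - 1 = 675
b = 2 × 26 × 1 = 52
c = 26² + 1² = 676 + 1 = 677
Verification: 675² + 52² = 455625 + 2704 = 458329 = 677² ✓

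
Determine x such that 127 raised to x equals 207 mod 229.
3

Baby-step giant-step with step n = ⌈√229⌉ = 16.
Baby steps 127^j mod 229 (j:value) for j=0..15: 0:1, 1:127, 2:99, 3:207, 4:183, 5:112, 6:26, 7:96, 8:55, 9:115, 10:178, 11:164, 12:218, 13:206, 14:56, 15:13.
h = 207 is already in the table at j=3, so x = 3.
Check: 127^3 ≡ 207 (mod 229).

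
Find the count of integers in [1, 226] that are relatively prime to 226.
112

226 = 2 × 113
φ(n) = n × ∏(1 - 1/p) for each prime p dividing n
φ(226) = 226 × (1 - 1/2) × (1 - 1/113) = 112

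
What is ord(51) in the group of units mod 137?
136

137 is prime, so ord(51) divides φ(137) = 136.
Divisors of 136: 1, 2, 4, 8, 17, 34, 68, 136.
Repeated squaring: 51^1 ≡ 51, 51^2 ≡ 135, 51^4 ≡ 4, 51^8 ≡ 16, 51^16 ≡ 119, 51^32 ≡ 50, 51^64 ≡ 34, 51^128 ≡ 60 (mod 137).
Test 51^d mod 137 for each divisor d in increasing order:
51^1 ≡ 51
51^2 ≡ 135
51^4 ≡ 4
51^8 ≡ 16
51^17 = 51^16·51^1 ≡ 41
51^34 = 51^32·51^2 ≡ 37
51^68 = 51^64·51^4 ≡ 136
51^136 = 51^128·51^8 ≡ 1  ← first divisor giving 1
The order is 136.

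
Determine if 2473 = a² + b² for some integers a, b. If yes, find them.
13² + 48² (a=13, b=48)

Factorization: 2473 = 2473
By Fermat: n is sum of two squares iff every prime p ≡ 3 (mod 4) appears to even power.
All primes ≡ 3 (mod 4) appear to even power.
Search a = 0, 1, 2, … for 2473 - a² a perfect square: first hit at a = 13: 2473 - 169 = 2304 = 48².
2473 = 13² + 48² = 169 + 2304 ✓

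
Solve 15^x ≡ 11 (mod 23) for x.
7

Baby-step giant-step with step n = ⌈√23⌉ = 5.
Baby steps 15^j mod 23 (j:value) for j=0..4: 0:1, 1:15, 2:18, 3:17, 4:2.
Giant-step multiplier: 15^(-5) ≡ 15^(22-5) = 15^17 ≡ 10 (mod 23).
Giant steps γ_i = 11·10^i mod 23: γ_0=11, γ_1=18 (in table at j=2).
x = i·n + j = 1·5 + 2 = 7.
Check: 15^7 ≡ 11 (mod 23).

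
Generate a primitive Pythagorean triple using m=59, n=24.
(2905, 2832, 4057)

Euclid's formula: a = m² - n², b = 2mn, c = m² + n²
m = 59, n = 24
a = 59² - 24² = 3481 - 576 = 2905
b = 2 × 59 × 24 = 2832
c = 59² + 24² = 3481 + 576 = 4057
Verification: 2905² + 2832² = 8439025 + 8020224 = 16459249 = 4057² ✓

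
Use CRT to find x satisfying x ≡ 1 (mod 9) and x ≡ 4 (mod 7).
46

Using Chinese Remainder Theorem:
M = 9 × 7 = 63
M1 = 7, M2 = 9
y1 = 7^(-1) mod 9 = 4
y2 = 9^(-1) mod 7 = 4
x = (1×7×4 + 4×9×4) mod 63 = 46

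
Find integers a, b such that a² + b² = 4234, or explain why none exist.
3² + 65² (a=3, b=65)

Factorization: 4234 = 2 × 29 × 73
By Fermat: n is sum of two squares iff every prime p ≡ 3 (mod 4) appears to even power.
All primes ≡ 3 (mod 4) appear to even power.
Search a = 0, 1, 2, … for 4234 - a² a perfect square: first hit at a = 3: 4234 - 9 = 4225 = 65².
4234 = 3² + 65² = 9 + 4225 ✓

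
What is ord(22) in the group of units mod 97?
4

97 is prime, so ord(22) divides φ(97) = 96.
Divisors of 96: 1, 2, 3, 4, 6, 8, 12, 16, 24, 32, 48, 96.
Repeated squaring: 22^1 ≡ 22, 22^2 ≡ 96, 22^4 ≡ 1, 22^8 ≡ 1, 22^16 ≡ 1, 22^32 ≡ 1, 22^64 ≡ 1 (mod 97).
Test 22^d mod 97 for each divisor d in increasing order:
22^1 ≡ 22
22^2 ≡ 96
22^3 = 22^2·22^1 ≡ 75
22^4 ≡ 1  ← first divisor giving 1
The order is 4.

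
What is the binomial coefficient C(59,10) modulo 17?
0

Using Lucas' theorem:
Write n=59 and k=10 in base 17:
n in base 17: [3, 8]
k in base 17: [0, 10]
C(59,10) mod 17 = ∏ C(n_i, k_i) mod 17
Digit binomials (mod 17): C(3,0) = 1; C(8,10) = 0 (k_i > n_i)
Product: 1 × 0 = 0 ≡ 0 (mod 17)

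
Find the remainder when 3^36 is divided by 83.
69

Repeated squaring. Binary of 36 = 100100.
3^1 ≡ 3 (mod 83); 3^2 ≡ 9 (mod 83); 3^4 ≡ 81 (mod 83); 3^8 ≡ 4 (mod 83); 3^16 ≡ 16 (mod 83); 3^32 ≡ 7 (mod 83)
3^36 = 3^4 × 3^32 ≡ 69 (mod 83)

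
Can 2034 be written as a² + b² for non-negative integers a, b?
3² + 45² (a=3, b=45)

Factorization: 2034 = 2 × 3^2 × 113
By Fermat: n is sum of two squares iff every prime p ≡ 3 (mod 4) appears to even power.
All primes ≡ 3 (mod 4) appear to even power.
Search a = 0, 1, 2, … for 2034 - a² a perfect square: first hit at a = 3: 2034 - 9 = 2025 = 45².
2034 = 3² + 45² = 9 + 2025 ✓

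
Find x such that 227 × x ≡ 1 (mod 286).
63

gcd(227, 286) = 1, so the inverse exists.
Extended Euclidean algorithm on (286, 227):
286 = 1 × 227 + 59  ⟹  59 = (1)·286 + (-1)·227
227 = 3 × 59 + 50  ⟹  50 = (-3)·286 + (4)·227
59 = 1 × 50 + 9  ⟹  9 = (4)·286 + (-5)·227
50 = 5 × 9 + 5  ⟹  5 = (-23)·286 + (29)·227
9 = 1 × 5 + 4  ⟹  4 = (27)·286 + (-34)·227
5 = 1 × 4 + 1  ⟹  1 = (-50)·286 + (63)·227
So (63)·227 ≡ 1 (mod 286), i.e. 227^(-1) ≡ 63 (mod 286).
Check: 227 × 63 = 14301 ≡ 1 (mod 286)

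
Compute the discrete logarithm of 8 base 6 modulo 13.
3

Baby-step giant-step with step n = ⌈√13⌉ = 4.
Baby steps 6^j mod 13 (j:value) for j=0..3: 0:1, 1:6, 2:10, 3:8.
h = 8 is already in the table at j=3, so x = 3.
Check: 6^3 ≡ 8 (mod 13).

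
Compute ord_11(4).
5

11 is prime, so ord(4) divides φ(11) = 10.
Divisors of 10: 1, 2, 5, 10.
Repeated squaring: 4^1 ≡ 4, 4^2 ≡ 5, 4^4 ≡ 3, 4^8 ≡ 9 (mod 11).
Test 4^d mod 11 for each divisor d in increasing order:
4^1 ≡ 4
4^2 ≡ 5
4^5 = 4^4·4^1 ≡ 1  ← first divisor giving 1
The order is 5.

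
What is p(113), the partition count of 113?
851376628

p(n) counts ways to write n as a sum of positive integers (order ignored).
Euler's pentagonal recurrence: p(k) = p(k-1) + p(k-2) - p(k-5) - p(k-7) + p(k-12) + p(k-15) - ... (offsets j(3j∓1)/2, signs ++--, p(0)=1, p(<0)=0).
DP table for k = 0..112: p(0)=1, p(1)=1, p(2)=2, p(3)=3, p(4)=5, p(5)=7, p(6)=11, p(7)=15, p(8)=22, p(9)=30, p(10)=42, p(11)=56, p(12)=77, p(13)=101, p(14)=135, p(15)=176, p(16)=231, p(17)=297, p(18)=385, p(19)=490, p(20)=627, p(21)=792, p(22)=1002, p(23)=1255, p(24)=1575, p(25)=1958, p(26)=2436, p(27)=3010, p(28)=3718, p(29)=4565, p(30)=5604, p(31)=6842, p(32)=8349, p(33)=10143, p(34)=12310, p(35)=14883, p(36)=17977, p(37)=21637, p(38)=26015, p(39)=31185, p(40)=37338, p(41)=44583, p(42)=53174, p(43)=63261, p(44)=75175, p(45)=89134, p(46)=105558, p(47)=124754, p(48)=147273, p(49)=173525, p(50)=204226, p(51)=239943, p(52)=281589, p(53)=329931, p(54)=386155, p(55)=451276, p(56)=526823, p(57)=614154, p(58)=715220, p(59)=831820, p(60)=966467, p(61)=1121505, p(62)=1300156, p(63)=1505499, p(64)=1741630, p(65)=2012558, p(66)=2323520, p(67)=2679689, p(68)=3087735, p(69)=3554345, p(70)=4087968, p(71)=4697205, p(72)=5392783, p(73)=6185689, p(74)=7089500, p(75)=8118264, p(76)=9289091, p(77)=10619863, p(78)=12132164, p(79)=13848650, p(80)=15796476, p(81)=18004327, p(82)=20506255, p(83)=23338469, p(84)=26543660, p(85)=30167357, p(86)=34262962, p(87)=38887673, p(88)=44108109, p(89)=49995925, p(90)=56634173, p(91)=64112359, p(92)=72533807, p(93)=82010177, p(94)=92669720, p(95)=104651419, p(96)=118114304, p(97)=133230930, p(98)=150198136, p(99)=169229875, p(100)=190569292, p(101)=214481126, p(102)=241265379, p(103)=271248950, p(104)=304801365, p(105)=342325709, p(106)=384276336, p(107)=431149389, p(108)=483502844, p(109)=541946240, p(110)=607163746, p(111)=679903203, p(112)=761002156.
Final step: p(113) = p(112) + p(111) - p(108) - p(106) + p(101) + p(98) - p(91) - p(87) + p(78) + p(73) - p(62) - p(56) + p(43) + p(36) - p(21) - p(13)
= 761002156 + 679903203 - 483502844 - 384276336 + 214481126 + 150198136 - 64112359 - 38887673 + 12132164 + 6185689 - 1300156 - 526823 + 63261 + 17977 - 792 - 101
= 851376628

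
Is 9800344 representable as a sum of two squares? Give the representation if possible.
Not possible

Factorization: 9800344 = 2^3 × 107^3
By Fermat: n is sum of two squares iff every prime p ≡ 3 (mod 4) appears to even power.
Prime(s) ≡ 3 (mod 4) with odd exponent: [(107, 3)]
Therefore 9800344 cannot be expressed as a² + b².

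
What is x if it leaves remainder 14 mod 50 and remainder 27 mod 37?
64

Using Chinese Remainder Theorem:
M = 50 × 37 = 1850
M1 = 37, M2 = 50
y1 = 37^(-1) mod 50 = 23
y2 = 50^(-1) mod 37 = 20
x = (14×37×23 + 27×50×20) mod 1850 = 64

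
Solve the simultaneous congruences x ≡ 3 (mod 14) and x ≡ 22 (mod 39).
451

Using Chinese Remainder Theorem:
M = 14 × 39 = 546
M1 = 39, M2 = 14
y1 = 39^(-1) mod 14 = 9
y2 = 14^(-1) mod 39 = 14
x = (3×39×9 + 22×14×14) mod 546 = 451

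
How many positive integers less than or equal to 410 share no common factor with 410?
160

410 = 2 × 5 × 41
φ(n) = n × ∏(1 - 1/p) for each prime p dividing n
φ(410) = 410 × (1 - 1/2) × (1 - 1/5) × (1 - 1/41) = 160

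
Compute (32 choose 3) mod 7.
4

Using Lucas' theorem:
Write n=32 and k=3 in base 7:
n in base 7: [4, 4]
k in base 7: [0, 3]
C(32,3) mod 7 = ∏ C(n_i, k_i) mod 7
Digit binomials (mod 7): C(4,0) = 1; C(4,3) = 4
Product: 1 × 4 = 4 ≡ 4 (mod 7)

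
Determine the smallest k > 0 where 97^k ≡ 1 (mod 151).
75

151 is prime, so ord(97) divides φ(151) = 150.
Divisors of 150: 1, 2, 3, 5, 6, 10, 15, 25, 30, 50, 75, 150.
Repeated squaring: 97^1 ≡ 97, 97^2 ≡ 47, 97^4 ≡ 95, 97^8 ≡ 116, 97^16 ≡ 17, 97^32 ≡ 138, 97^64 ≡ 18, 97^128 ≡ 22 (mod 151).
Test 97^d mod 151 for each divisor d in increasing order:
97^1 ≡ 97
97^2 ≡ 47
97^3 = 97^2·97^1 ≡ 29
97^5 = 97^4·97^1 ≡ 4
97^6 = 97^4·97^2 ≡ 86
97^10 = 97^8·97^2 ≡ 16
97^15 = 97^8·97^4·97^2·97^1 ≡ 64
97^25 = 97^16·97^8·97^1 ≡ 118
97^30 = 97^16·97^8·97^4·97^2 ≡ 19
97^50 = 97^32·97^16·97^2 ≡ 32
97^75 = 97^64·97^8·97^2·97^1 ≡ 1  ← first divisor giving 1
The order is 75.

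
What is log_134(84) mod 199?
73

Baby-step giant-step with step n = ⌈√199⌉ = 15.
Baby steps 134^j mod 199 (j:value) for j=0..14: 0:1, 1:134, 2:46, 3:194, 4:126, 5:168, 6:25, 7:166, 8:155, 9:74, 10:165, 11:21, 12:28, 13:170, 14:94.
Giant-step multiplier: 134^(-15) ≡ 134^(198-15) = 134^183 ≡ 27 (mod 199).
Giant steps γ_i = 84·27^i mod 199: γ_0=84, γ_1=79, γ_2=143, γ_3=80, γ_4=170 (in table at j=13).
x = i·n + j = 4·15 + 13 = 73.
Check: 134^73 ≡ 84 (mod 199).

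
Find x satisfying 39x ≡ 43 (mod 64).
x ≡ 29 (mod 64)

gcd(39, 64) = 1, which divides 43, so solutions exist.
Find 39^(-1) mod 64 by the extended Euclidean algorithm:
64 = 1 × 39 + 25  ⟹  25 = (1)·64 + (-1)·39
39 = 1 × 25 + 14  ⟹  14 = (-1)·64 + (2)·39
25 = 1 × 14 + 11  ⟹  11 = (2)·64 + (-3)·39
14 = 1 × 11 + 3  ⟹  3 = (-3)·64 + (5)·39
11 = 3 × 3 + 2  ⟹  2 = (11)·64 + (-18)·39
3 = 1 × 2 + 1  ⟹  1 = (-14)·64 + (23)·39
So (23)·39 ≡ 1 (mod 64), i.e. 39^(-1) ≡ 23 (mod 64).
x ≡ 23 × 43 = 989 ≡ 29 (mod 64).
Check: 39 × 29 = 1131 ≡ 43 (mod 64).
Unique solution: x ≡ 29 (mod 64)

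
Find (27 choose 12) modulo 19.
0

Using Lucas' theorem:
Write n=27 and k=12 in base 19:
n in base 19: [1, 8]
k in base 19: [0, 12]
C(27,12) mod 19 = ∏ C(n_i, k_i) mod 19
Digit binomials (mod 19): C(1,0) = 1; C(8,12) = 0 (k_i > n_i)
Product: 1 × 0 = 0 ≡ 0 (mod 19)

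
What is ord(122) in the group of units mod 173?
86

173 is prime, so ord(122) divides φ(173) = 172.
Divisors of 172: 1, 2, 4, 43, 86, 172.
Repeated squaring: 122^1 ≡ 122, 122^2 ≡ 6, 122^4 ≡ 36, 122^8 ≡ 85, 122^16 ≡ 132, 122^32 ≡ 124, 122^64 ≡ 152, 122^128 ≡ 95 (mod 173).
Test 122^d mod 173 for each divisor d in increasing order:
122^1 ≡ 122
122^2 ≡ 6
122^4 ≡ 36
122^43 = 122^32·122^8·122^2·122^1 ≡ 172
122^86 = 122^64·122^16·122^4·122^2 ≡ 1  ← first divisor giving 1
The order is 86.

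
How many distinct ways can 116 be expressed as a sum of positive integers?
1188908248

p(n) counts ways to write n as a sum of positive integers (order ignored).
Euler's pentagonal recurrence: p(k) = p(k-1) + p(k-2) - p(k-5) - p(k-7) + p(k-12) + p(k-15) - ... (offsets j(3j∓1)/2, signs ++--, p(0)=1, p(<0)=0).
DP table for k = 0..115: p(0)=1, p(1)=1, p(2)=2, p(3)=3, p(4)=5, p(5)=7, p(6)=11, p(7)=15, p(8)=22, p(9)=30, p(10)=42, p(11)=56, p(12)=77, p(13)=101, p(14)=135, p(15)=176, p(16)=231, p(17)=297, p(18)=385, p(19)=490, p(20)=627, p(21)=792, p(22)=1002, p(23)=1255, p(24)=1575, p(25)=1958, p(26)=2436, p(27)=3010, p(28)=3718, p(29)=4565, p(30)=5604, p(31)=6842, p(32)=8349, p(33)=10143, p(34)=12310, p(35)=14883, p(36)=17977, p(37)=21637, p(38)=26015, p(39)=31185, p(40)=37338, p(41)=44583, p(42)=53174, p(43)=63261, p(44)=75175, p(45)=89134, p(46)=105558, p(47)=124754, p(48)=147273, p(49)=173525, p(50)=204226, p(51)=239943, p(52)=281589, p(53)=329931, p(54)=386155, p(55)=451276, p(56)=526823, p(57)=614154, p(58)=715220, p(59)=831820, p(60)=966467, p(61)=1121505, p(62)=1300156, p(63)=1505499, p(64)=1741630, p(65)=2012558, p(66)=2323520, p(67)=2679689, p(68)=3087735, p(69)=3554345, p(70)=4087968, p(71)=4697205, p(72)=5392783, p(73)=6185689, p(74)=7089500, p(75)=8118264, p(76)=9289091, p(77)=10619863, p(78)=12132164, p(79)=13848650, p(80)=15796476, p(81)=18004327, p(82)=20506255, p(83)=23338469, p(84)=26543660, p(85)=30167357, p(86)=34262962, p(87)=38887673, p(88)=44108109, p(89)=49995925, p(90)=56634173, p(91)=64112359, p(92)=72533807, p(93)=82010177, p(94)=92669720, p(95)=104651419, p(96)=118114304, p(97)=133230930, p(98)=150198136, p(99)=169229875, p(100)=190569292, p(101)=214481126, p(102)=241265379, p(103)=271248950, p(104)=304801365, p(105)=342325709, p(106)=384276336, p(107)=431149389, p(108)=483502844, p(109)=541946240, p(110)=607163746, p(111)=679903203, p(112)=761002156, p(113)=851376628, p(114)=952050665, p(115)=1064144451.
Final step: p(116) = p(115) + p(114) - p(111) - p(109) + p(104) + p(101) - p(94) - p(90) + p(81) + p(76) - p(65) - p(59) + p(46) + p(39) - p(24) - p(16)
= 1064144451 + 952050665 - 679903203 - 541946240 + 304801365 + 214481126 - 92669720 - 56634173 + 18004327 + 9289091 - 2012558 - 831820 + 105558 + 31185 - 1575 - 231
= 1188908248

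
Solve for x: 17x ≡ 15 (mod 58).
x ≡ 35 (mod 58)

gcd(17, 58) = 1, which divides 15, so solutions exist.
Find 17^(-1) mod 58 by the extended Euclidean algorithm:
58 = 3 × 17 + 7  ⟹  7 = (1)·58 + (-3)·17
17 = 2 × 7 + 3  ⟹  3 = (-2)·58 + (7)·17
7 = 2 × 3 + 1  ⟹  1 = (5)·58 + (-17)·17
So (-17)·17 ≡ 1 (mod 58), i.e. 17^(-1) ≡ -17 ≡ 41 (mod 58).
x ≡ 41 × 15 = 615 ≡ 35 (mod 58).
Check: 17 × 35 = 595 ≡ 15 (mod 58).
Unique solution: x ≡ 35 (mod 58)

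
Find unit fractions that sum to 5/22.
1/5 + 1/37 + 1/4070

Greedy algorithm:
5/22: ceiling(22/5) = 5, use 1/5
3/110: ceiling(110/3) = 37, use 1/37
1/4070: ceiling(4070/1) = 4070, use 1/4070
Result: 5/22 = 1/5 + 1/37 + 1/4070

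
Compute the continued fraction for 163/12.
[13; 1, 1, 2, 2]

Euclidean algorithm steps:
163 = 13 × 12 + 7
12 = 1 × 7 + 5
7 = 1 × 5 + 2
5 = 2 × 2 + 1
2 = 2 × 1 + 0
Continued fraction: [13; 1, 1, 2, 2]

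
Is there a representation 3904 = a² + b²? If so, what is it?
40² + 48² (a=40, b=48)

Factorization: 3904 = 2^6 × 61
By Fermat: n is sum of two squares iff every prime p ≡ 3 (mod 4) appears to even power.
All primes ≡ 3 (mod 4) appear to even power.
Search a = 0, 1, 2, … for 3904 - a² a perfect square: first hit at a = 40: 3904 - 1600 = 2304 = 48².
3904 = 40² + 48² = 1600 + 2304 ✓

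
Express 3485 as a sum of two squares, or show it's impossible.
2² + 59² (a=2, b=59)

Factorization: 3485 = 5 × 17 × 41
By Fermat: n is sum of two squares iff every prime p ≡ 3 (mod 4) appears to even power.
All primes ≡ 3 (mod 4) appear to even power.
Search a = 0, 1, 2, … for 3485 - a² a perfect square: first hit at a = 2: 3485 - 4 = 3481 = 59².
3485 = 2² + 59² = 4 + 3481 ✓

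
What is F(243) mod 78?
8

Matrix identity: Q^n = [[F_(n+1), F_n], [F_n, F_(n-1)]] with Q = [[1,1],[1,0]].
n = 243 = 11110011₂. Square-and-multiply, entries mod 78:
Q^1 = [[1,1],[1,0]]
Q^3 = (Q^1)²·Q = [[3,2],[2,1]]
Q^7 = (Q^3)²·Q = [[21,13],[13,8]]
Q^15 = (Q^7)²·Q = [[51,64],[64,65]]
Q^30 = (Q^15)² = [[67,14],[14,53]]
Q^60 = (Q^30)² = [[5,42],[42,41]]
Q^121 = (Q^60)²·Q = [[55,73],[73,60]]
Q^243 = (Q^121)²·Q = [[57,8],[8,49]]
F_243 mod 78 = Q^243[0][1] = 8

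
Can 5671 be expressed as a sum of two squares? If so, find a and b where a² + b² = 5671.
Not possible

Factorization: 5671 = 53 × 107
By Fermat: n is sum of two squares iff every prime p ≡ 3 (mod 4) appears to even power.
Prime(s) ≡ 3 (mod 4) with odd exponent: [(107, 1)]
Therefore 5671 cannot be expressed as a² + b².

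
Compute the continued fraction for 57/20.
[2; 1, 5, 1, 2]

Euclidean algorithm steps:
57 = 2 × 20 + 17
20 = 1 × 17 + 3
17 = 5 × 3 + 2
3 = 1 × 2 + 1
2 = 2 × 1 + 0
Continued fraction: [2; 1, 5, 1, 2]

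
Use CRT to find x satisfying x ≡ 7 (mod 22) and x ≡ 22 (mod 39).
139

Using Chinese Remainder Theorem:
M = 22 × 39 = 858
M1 = 39, M2 = 22
y1 = 39^(-1) mod 22 = 13
y2 = 22^(-1) mod 39 = 16
x = (7×39×13 + 22×22×16) mod 858 = 139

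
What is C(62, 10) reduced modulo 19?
0

Using Lucas' theorem:
Write n=62 and k=10 in base 19:
n in base 19: [3, 5]
k in base 19: [0, 10]
C(62,10) mod 19 = ∏ C(n_i, k_i) mod 19
Digit binomials (mod 19): C(3,0) = 1; C(5,10) = 0 (k_i > n_i)
Product: 1 × 0 = 0 ≡ 0 (mod 19)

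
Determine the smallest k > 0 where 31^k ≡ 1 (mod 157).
78

157 is prime, so ord(31) divides φ(157) = 156.
Divisors of 156: 1, 2, 3, 4, 6, 12, 13, 26, 39, 52, 78, 156.
Repeated squaring: 31^1 ≡ 31, 31^2 ≡ 19, 31^4 ≡ 47, 31^8 ≡ 11, 31^16 ≡ 121, 31^32 ≡ 40, 31^64 ≡ 30, 31^128 ≡ 115 (mod 157).
Test 31^d mod 157 for each divisor d in increasing order:
31^1 ≡ 31
31^2 ≡ 19
31^3 = 31^2·31^1 ≡ 118
31^4 ≡ 47
31^6 = 31^4·31^2 ≡ 108
31^12 = 31^8·31^4 ≡ 46
31^13 = 31^8·31^4·31^1 ≡ 13
31^26 = 31^16·31^8·31^2 ≡ 12
31^39 = 31^32·31^4·31^2·31^1 ≡ 156
31^52 = 31^32·31^16·31^4 ≡ 144
31^78 = 31^64·31^8·31^4·31^2 ≡ 1  ← first divisor giving 1
The order is 78.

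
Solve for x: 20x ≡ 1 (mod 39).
2

gcd(20, 39) = 1, so the inverse exists.
Extended Euclidean algorithm on (39, 20):
39 = 1 × 20 + 19  ⟹  19 = (1)·39 + (-1)·20
20 = 1 × 19 + 1  ⟹  1 = (-1)·39 + (2)·20
So (2)·20 ≡ 1 (mod 39), i.e. 20^(-1) ≡ 2 (mod 39).
Check: 20 × 2 = 40 ≡ 1 (mod 39)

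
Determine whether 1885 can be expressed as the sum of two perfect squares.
6² + 43² (a=6, b=43)

Factorization: 1885 = 5 × 13 × 29
By Fermat: n is sum of two squares iff every prime p ≡ 3 (mod 4) appears to even power.
All primes ≡ 3 (mod 4) appear to even power.
Search a = 0, 1, 2, … for 1885 - a² a perfect square: first hit at a = 6: 1885 - 36 = 1849 = 43².
1885 = 6² + 43² = 36 + 1849 ✓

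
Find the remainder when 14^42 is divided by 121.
64

Repeated squaring. Binary of 42 = 101010.
14^1 ≡ 14 (mod 121); 14^2 ≡ 75 (mod 121); 14^4 ≡ 59 (mod 121); 14^8 ≡ 93 (mod 121); 14^16 ≡ 58 (mod 121); 14^32 ≡ 97 (mod 121)
14^42 = 14^2 × 14^8 × 14^32 ≡ 64 (mod 121)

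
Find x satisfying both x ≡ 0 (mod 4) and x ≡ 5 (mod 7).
12

Using Chinese Remainder Theorem:
M = 4 × 7 = 28
M1 = 7, M2 = 4
y1 = 7^(-1) mod 4 = 3
y2 = 4^(-1) mod 7 = 2
x = (0×7×3 + 5×4×2) mod 28 = 12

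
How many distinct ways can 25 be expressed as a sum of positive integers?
1958

p(n) counts ways to write n as a sum of positive integers (order ignored).
Euler's pentagonal recurrence: p(k) = p(k-1) + p(k-2) - p(k-5) - p(k-7) + p(k-12) + p(k-15) - ... (offsets j(3j∓1)/2, signs ++--, p(0)=1, p(<0)=0).
DP table for k = 0..24: p(0)=1, p(1)=1, p(2)=2, p(3)=3, p(4)=5, p(5)=7, p(6)=11, p(7)=15, p(8)=22, p(9)=30, p(10)=42, p(11)=56, p(12)=77, p(13)=101, p(14)=135, p(15)=176, p(16)=231, p(17)=297, p(18)=385, p(19)=490, p(20)=627, p(21)=792, p(22)=1002, p(23)=1255, p(24)=1575.
Final step: p(25) = p(24) + p(23) - p(20) - p(18) + p(13) + p(10) - p(3)
= 1575 + 1255 - 627 - 385 + 101 + 42 - 3
= 1958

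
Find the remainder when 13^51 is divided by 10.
7

Repeated squaring. Binary of 51 = 110011.
13^1 ≡ 3 (mod 10); 13^2 ≡ 9 (mod 10); 13^4 ≡ 1 (mod 10); 13^8 ≡ 1 (mod 10); 13^16 ≡ 1 (mod 10); 13^32 ≡ 1 (mod 10)
13^51 = 13^1 × 13^2 × 13^16 × 13^32 ≡ 7 (mod 10)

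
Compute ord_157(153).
13

157 is prime, so ord(153) divides φ(157) = 156.
Divisors of 156: 1, 2, 3, 4, 6, 12, 13, 26, 39, 52, 78, 156.
Repeated squaring: 153^1 ≡ 153, 153^2 ≡ 16, 153^4 ≡ 99, 153^8 ≡ 67, 153^16 ≡ 93, 153^32 ≡ 14, 153^64 ≡ 39, 153^128 ≡ 108 (mod 157).
Test 153^d mod 157 for each divisor d in increasing order:
153^1 ≡ 153
153^2 ≡ 16
153^3 = 153^2·153^1 ≡ 93
153^4 ≡ 99
153^6 = 153^4·153^2 ≡ 14
153^12 = 153^8·153^4 ≡ 39
153^13 = 153^8·153^4·153^1 ≡ 1  ← first divisor giving 1
The order is 13.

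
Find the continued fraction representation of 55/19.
[2; 1, 8, 2]

Euclidean algorithm steps:
55 = 2 × 19 + 17
19 = 1 × 17 + 2
17 = 8 × 2 + 1
2 = 2 × 1 + 0
Continued fraction: [2; 1, 8, 2]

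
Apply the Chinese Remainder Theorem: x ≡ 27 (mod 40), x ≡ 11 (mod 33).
1067

Using Chinese Remainder Theorem:
M = 40 × 33 = 1320
M1 = 33, M2 = 40
y1 = 33^(-1) mod 40 = 17
y2 = 40^(-1) mod 33 = 19
x = (27×33×17 + 11×40×19) mod 1320 = 1067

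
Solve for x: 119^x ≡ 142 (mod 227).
25

Baby-step giant-step with step n = ⌈√227⌉ = 16.
Baby steps 119^j mod 227 (j:value) for j=0..15: 0:1, 1:119, 2:87, 3:138, 4:78, 5:202, 6:203, 7:95, 8:182, 9:93, 10:171, 11:146, 12:122, 13:217, 14:172, 15:38.
Giant-step multiplier: 119^(-16) ≡ 119^(226-16) = 119^210 ≡ 63 (mod 227).
Giant steps γ_i = 142·63^i mod 227: γ_0=142, γ_1=93 (in table at j=9).
x = i·n + j = 1·16 + 9 = 25.
Check: 119^25 ≡ 142 (mod 227).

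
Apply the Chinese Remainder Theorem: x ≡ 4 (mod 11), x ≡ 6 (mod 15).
81

Using Chinese Remainder Theorem:
M = 11 × 15 = 165
M1 = 15, M2 = 11
y1 = 15^(-1) mod 11 = 3
y2 = 11^(-1) mod 15 = 11
x = (4×15×3 + 6×11×11) mod 165 = 81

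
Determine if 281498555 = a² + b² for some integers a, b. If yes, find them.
Not possible

Factorization: 281498555 = 5 × 13 × 163^3
By Fermat: n is sum of two squares iff every prime p ≡ 3 (mod 4) appears to even power.
Prime(s) ≡ 3 (mod 4) with odd exponent: [(163, 3)]
Therefore 281498555 cannot be expressed as a² + b².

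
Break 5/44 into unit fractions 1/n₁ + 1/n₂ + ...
1/9 + 1/396

Greedy algorithm:
5/44: ceiling(44/5) = 9, use 1/9
1/396: ceiling(396/1) = 396, use 1/396
Result: 5/44 = 1/9 + 1/396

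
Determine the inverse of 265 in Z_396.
133

gcd(265, 396) = 1, so the inverse exists.
Extended Euclidean algorithm on (396, 265):
396 = 1 × 265 + 131  ⟹  131 = (1)·396 + (-1)·265
265 = 2 × 131 + 3  ⟹  3 = (-2)·396 + (3)·265
131 = 43 × 3 + 2  ⟹  2 = (87)·396 + (-130)·265
3 = 1 × 2 + 1  ⟹  1 = (-89)·396 + (133)·265
So (133)·265 ≡ 1 (mod 396), i.e. 265^(-1) ≡ 133 (mod 396).
Check: 265 × 133 = 35245 ≡ 1 (mod 396)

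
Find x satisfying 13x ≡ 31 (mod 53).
x ≡ 35 (mod 53)

gcd(13, 53) = 1, which divides 31, so solutions exist.
Find 13^(-1) mod 53 by the extended Euclidean algorithm:
53 = 4 × 13 + 1  ⟹  1 = (1)·53 + (-4)·13
So (-4)·13 ≡ 1 (mod 53), i.e. 13^(-1) ≡ -4 ≡ 49 (mod 53).
x ≡ 49 × 31 = 1519 ≡ 35 (mod 53).
Check: 13 × 35 = 455 ≡ 31 (mod 53).
Unique solution: x ≡ 35 (mod 53)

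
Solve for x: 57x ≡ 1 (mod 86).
83

gcd(57, 86) = 1, so the inverse exists.
Extended Euclidean algorithm on (86, 57):
86 = 1 × 57 + 29  ⟹  29 = (1)·86 + (-1)·57
57 = 1 × 29 + 28  ⟹  28 = (-1)·86 + (2)·57
29 = 1 × 28 + 1  ⟹  1 = (2)·86 + (-3)·57
So (-3)·57 ≡ 1 (mod 86), i.e. 57^(-1) ≡ -3 ≡ 83 (mod 86).
Check: 57 × 83 = 4731 ≡ 1 (mod 86)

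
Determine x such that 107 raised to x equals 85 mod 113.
24

Baby-step giant-step with step n = ⌈√113⌉ = 11.
Baby steps 107^j mod 113 (j:value) for j=0..10: 0:1, 1:107, 2:36, 3:10, 4:53, 5:21, 6:100, 7:78, 8:97, 9:96, 10:102.
Giant-step multiplier: 107^(-11) ≡ 107^(112-11) = 107^101 ≡ 12 (mod 113).
Giant steps γ_i = 85·12^i mod 113: γ_0=85, γ_1=3, γ_2=36 (in table at j=2).
x = i·n + j = 2·11 + 2 = 24.
Check: 107^24 ≡ 85 (mod 113).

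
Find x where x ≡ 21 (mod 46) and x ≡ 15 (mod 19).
205

Using Chinese Remainder Theorem:
M = 46 × 19 = 874
M1 = 19, M2 = 46
y1 = 19^(-1) mod 46 = 17
y2 = 46^(-1) mod 19 = 12
x = (21×19×17 + 15×46×12) mod 874 = 205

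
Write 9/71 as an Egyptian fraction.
1/8 + 1/568

Greedy algorithm:
9/71: ceiling(71/9) = 8, use 1/8
1/568: ceiling(568/1) = 568, use 1/568
Result: 9/71 = 1/8 + 1/568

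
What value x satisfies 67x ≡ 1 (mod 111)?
58

gcd(67, 111) = 1, so the inverse exists.
Extended Euclidean algorithm on (111, 67):
111 = 1 × 67 + 44  ⟹  44 = (1)·111 + (-1)·67
67 = 1 × 44 + 23  ⟹  23 = (-1)·111 + (2)·67
44 = 1 × 23 + 21  ⟹  21 = (2)·111 + (-3)·67
23 = 1 × 21 + 2  ⟹  2 = (-3)·111 + (5)·67
21 = 10 × 2 + 1  ⟹  1 = (32)·111 + (-53)·67
So (-53)·67 ≡ 1 (mod 111), i.e. 67^(-1) ≡ -53 ≡ 58 (mod 111).
Check: 67 × 58 = 3886 ≡ 1 (mod 111)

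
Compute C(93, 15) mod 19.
3

Using Lucas' theorem:
Write n=93 and k=15 in base 19:
n in base 19: [4, 17]
k in base 19: [0, 15]
C(93,15) mod 19 = ∏ C(n_i, k_i) mod 19
Digit binomials (mod 19): C(4,0) = 1; C(17,15) = 136 ≡ 3
Product: 1 × 3 = 3 ≡ 3 (mod 19)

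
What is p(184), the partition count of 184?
980462880430

p(n) counts ways to write n as a sum of positive integers (order ignored).
Euler's pentagonal recurrence: p(k) = p(k-1) + p(k-2) - p(k-5) - p(k-7) + p(k-12) + p(k-15) - ... (offsets j(3j∓1)/2, signs ++--, p(0)=1, p(<0)=0).
DP table for k = 0..183: p(0)=1, p(1)=1, p(2)=2, p(3)=3, p(4)=5, p(5)=7, p(6)=11, p(7)=15, p(8)=22, p(9)=30, p(10)=42, p(11)=56, p(12)=77, p(13)=101, p(14)=135, p(15)=176, p(16)=231, p(17)=297, p(18)=385, p(19)=490, p(20)=627, p(21)=792, p(22)=1002, p(23)=1255, p(24)=1575, p(25)=1958, p(26)=2436, p(27)=3010, p(28)=3718, p(29)=4565, p(30)=5604, p(31)=6842, p(32)=8349, p(33)=10143, p(34)=12310, p(35)=14883, p(36)=17977, p(37)=21637, p(38)=26015, p(39)=31185, p(40)=37338, p(41)=44583, p(42)=53174, p(43)=63261, p(44)=75175, p(45)=89134, p(46)=105558, p(47)=124754, p(48)=147273, p(49)=173525, p(50)=204226, p(51)=239943, p(52)=281589, p(53)=329931, p(54)=386155, p(55)=451276, p(56)=526823, p(57)=614154, p(58)=715220, p(59)=831820, p(60)=966467, p(61)=1121505, p(62)=1300156, p(63)=1505499, p(64)=1741630, p(65)=2012558, p(66)=2323520, p(67)=2679689, p(68)=3087735, p(69)=3554345, p(70)=4087968, p(71)=4697205, p(72)=5392783, p(73)=6185689, p(74)=7089500, p(75)=8118264, p(76)=9289091, p(77)=10619863, p(78)=12132164, p(79)=13848650, p(80)=15796476, p(81)=18004327, p(82)=20506255, p(83)=23338469, p(84)=26543660, p(85)=30167357, p(86)=34262962, p(87)=38887673, p(88)=44108109, p(89)=49995925, p(90)=56634173, p(91)=64112359, p(92)=72533807, p(93)=82010177, p(94)=92669720, p(95)=104651419, p(96)=118114304, p(97)=133230930, p(98)=150198136, p(99)=169229875, p(100)=190569292, p(101)=214481126, p(102)=241265379, p(103)=271248950, p(104)=304801365, p(105)=342325709, p(106)=384276336, p(107)=431149389, p(108)=483502844, p(109)=541946240, p(110)=607163746, p(111)=679903203, p(112)=761002156, p(113)=851376628, p(114)=952050665, p(115)=1064144451, p(116)=1188908248, p(117)=1327710076, p(118)=1482074143, p(119)=1653668665, p(120)=1844349560, p(121)=2056148051, p(122)=2291320912, p(123)=2552338241, p(124)=2841940500, p(125)=3163127352, p(126)=3519222692, p(127)=3913864295, p(128)=4351078600, p(129)=4835271870, p(130)=5371315400, p(131)=5964539504, p(132)=6620830889, p(133)=7346629512, p(134)=8149040695, p(135)=9035836076, p(136)=10015581680, p(137)=11097645016, p(138)=12292341831, p(139)=13610949895, p(140)=15065878135, p(141)=16670689208, p(142)=18440293320, p(143)=20390982757, p(144)=22540654445, p(145)=24908858009, p(146)=27517052599, p(147)=30388671978, p(148)=33549419497, p(149)=37027355200, p(150)=40853235313, p(151)=45060624582, p(152)=49686288421, p(153)=54770336324, p(154)=60356673280, p(155)=66493182097, p(156)=73232243759, p(157)=80630964769, p(158)=88751778802, p(159)=97662728555, p(160)=107438159466, p(161)=118159068427, p(162)=129913904637, p(163)=142798995930, p(164)=156919475295, p(165)=172389800255, p(166)=189334822579, p(167)=207890420102, p(168)=228204732751, p(169)=250438925115, p(170)=274768617130, p(171)=301384802048, p(172)=330495499613, p(173)=362326859895, p(174)=397125074750, p(175)=435157697830, p(176)=476715857290, p(177)=522115831195, p(178)=571701605655, p(179)=625846753120, p(180)=684957390936, p(181)=749474411781, p(182)=819876908323, p(183)=896684817527.
Final step: p(184) = p(183) + p(182) - p(179) - p(177) + p(172) + p(169) - p(162) - p(158) + p(149) + p(144) - p(133) - p(127) + p(114) + p(107) - p(92) - p(84) + p(67) + p(58) - p(39) - p(29) + p(8)
= 896684817527 + 819876908323 - 625846753120 - 522115831195 + 330495499613 + 250438925115 - 129913904637 - 88751778802 + 37027355200 + 22540654445 - 7346629512 - 3913864295 + 952050665 + 431149389 - 72533807 - 26543660 + 2679689 + 715220 - 31185 - 4565 + 22
= 980462880430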